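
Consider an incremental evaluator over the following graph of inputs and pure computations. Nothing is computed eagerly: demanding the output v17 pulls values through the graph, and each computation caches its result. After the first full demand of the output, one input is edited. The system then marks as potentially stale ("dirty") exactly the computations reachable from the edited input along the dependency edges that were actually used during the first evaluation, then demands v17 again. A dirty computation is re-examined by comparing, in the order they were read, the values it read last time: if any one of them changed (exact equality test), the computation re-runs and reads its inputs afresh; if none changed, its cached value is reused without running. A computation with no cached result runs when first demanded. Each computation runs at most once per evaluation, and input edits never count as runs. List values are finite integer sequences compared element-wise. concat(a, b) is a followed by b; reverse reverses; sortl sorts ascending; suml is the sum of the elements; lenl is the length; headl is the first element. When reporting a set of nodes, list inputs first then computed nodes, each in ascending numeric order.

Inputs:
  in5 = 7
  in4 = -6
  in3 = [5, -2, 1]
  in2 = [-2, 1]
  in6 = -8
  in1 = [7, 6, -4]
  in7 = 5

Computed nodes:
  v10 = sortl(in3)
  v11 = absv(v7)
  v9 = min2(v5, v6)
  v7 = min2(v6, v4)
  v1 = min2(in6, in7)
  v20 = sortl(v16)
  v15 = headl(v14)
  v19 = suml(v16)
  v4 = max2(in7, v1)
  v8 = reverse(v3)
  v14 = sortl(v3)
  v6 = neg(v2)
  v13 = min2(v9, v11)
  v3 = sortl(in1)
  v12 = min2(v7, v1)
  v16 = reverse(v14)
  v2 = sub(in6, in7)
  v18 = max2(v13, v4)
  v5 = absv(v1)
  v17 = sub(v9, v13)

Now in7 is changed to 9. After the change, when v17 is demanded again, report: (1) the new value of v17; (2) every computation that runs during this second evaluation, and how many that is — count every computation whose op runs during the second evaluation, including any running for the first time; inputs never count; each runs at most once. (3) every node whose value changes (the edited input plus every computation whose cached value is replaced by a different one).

v17 now evaluates to 0.
Run set: v1, v2, v4, v6, v7, v9, v11, v13, v17 (9 run).
Changed values: in7, v2, v4, v6, v7, v11, v13, v17.
The important point: at v5 every value read last time is unchanged, so the dirty flag clears without a run.

Initial pass — values computed on the first demand:
  v1 = min2(-8, 5) = -8
  v2 = sub(-8, 5) = -13
  v4 = max2(5, -8) = 5
  v5 = absv(-8) = 8
  v6 = neg(-13) = 13
  v7 = min2(13, 5) = 5
  v9 = min2(8, 13) = 8
  v11 = absv(5) = 5
  v13 = min2(8, 5) = 5
  v17 = sub(8, 5) = 3

Second demand — change propagation:
  v1: re-runs because in7 5->9; new result -8 (unchanged).
  v2: re-runs because in7 5->9; new result -17.
  v4: re-runs because in7 5->9; new result 9.
  v5: re-examined; everything it read last time is the same (v1 unchanged) — cache 8 kept, no run.
  v6: re-runs because v2 -13->-17; new result 17.
  v7: re-runs because v6 13->17; v4 5->9; new result 9.
  v9: re-runs because v6 13->17; new result 8 (unchanged).
  v11: re-runs because v7 5->9; new result 9.
  v13: re-runs because v11 5->9; new result 8.
  v17: re-runs because v13 5->8; new result 0.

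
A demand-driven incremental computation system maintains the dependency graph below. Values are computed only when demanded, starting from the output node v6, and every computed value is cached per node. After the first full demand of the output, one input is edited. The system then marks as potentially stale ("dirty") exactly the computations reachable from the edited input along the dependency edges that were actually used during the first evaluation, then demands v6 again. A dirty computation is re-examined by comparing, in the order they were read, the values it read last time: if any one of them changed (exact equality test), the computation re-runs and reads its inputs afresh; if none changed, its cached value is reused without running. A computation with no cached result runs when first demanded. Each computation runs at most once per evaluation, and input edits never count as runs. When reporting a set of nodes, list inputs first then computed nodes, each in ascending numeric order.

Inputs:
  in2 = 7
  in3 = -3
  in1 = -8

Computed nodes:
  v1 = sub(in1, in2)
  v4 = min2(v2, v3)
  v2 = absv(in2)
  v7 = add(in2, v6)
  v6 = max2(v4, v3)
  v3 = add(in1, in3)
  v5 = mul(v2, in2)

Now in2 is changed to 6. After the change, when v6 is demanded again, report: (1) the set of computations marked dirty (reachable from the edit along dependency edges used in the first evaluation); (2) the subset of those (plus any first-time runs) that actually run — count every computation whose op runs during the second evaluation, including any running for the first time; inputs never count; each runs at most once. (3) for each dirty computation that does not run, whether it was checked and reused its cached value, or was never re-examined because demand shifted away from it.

First evaluation (everything demanded from the output):
  v2 = absv(7) = 7
  v3 = add(-8, -3) = -11
  v4 = min2(7, -11) = -11
  v6 = max2(-11, -11) = -11

Propagation after the edit:
  v2: runs — in2 7->6; result 6.
  v4: runs — v2 7->6; result -11 (same value as before).
  v6: checked — values it read are unchanged (v4 unchanged, v3 unchanged); reused cached -11 without running.

Key observation: the change is absorbed at v4 — it re-runs but produces the same value, and the output's value is unchanged.

Marked dirty: v2, v4, v6.
Computations that run: v2, v4 — 2 in total.
Checked but reused from cache: v6.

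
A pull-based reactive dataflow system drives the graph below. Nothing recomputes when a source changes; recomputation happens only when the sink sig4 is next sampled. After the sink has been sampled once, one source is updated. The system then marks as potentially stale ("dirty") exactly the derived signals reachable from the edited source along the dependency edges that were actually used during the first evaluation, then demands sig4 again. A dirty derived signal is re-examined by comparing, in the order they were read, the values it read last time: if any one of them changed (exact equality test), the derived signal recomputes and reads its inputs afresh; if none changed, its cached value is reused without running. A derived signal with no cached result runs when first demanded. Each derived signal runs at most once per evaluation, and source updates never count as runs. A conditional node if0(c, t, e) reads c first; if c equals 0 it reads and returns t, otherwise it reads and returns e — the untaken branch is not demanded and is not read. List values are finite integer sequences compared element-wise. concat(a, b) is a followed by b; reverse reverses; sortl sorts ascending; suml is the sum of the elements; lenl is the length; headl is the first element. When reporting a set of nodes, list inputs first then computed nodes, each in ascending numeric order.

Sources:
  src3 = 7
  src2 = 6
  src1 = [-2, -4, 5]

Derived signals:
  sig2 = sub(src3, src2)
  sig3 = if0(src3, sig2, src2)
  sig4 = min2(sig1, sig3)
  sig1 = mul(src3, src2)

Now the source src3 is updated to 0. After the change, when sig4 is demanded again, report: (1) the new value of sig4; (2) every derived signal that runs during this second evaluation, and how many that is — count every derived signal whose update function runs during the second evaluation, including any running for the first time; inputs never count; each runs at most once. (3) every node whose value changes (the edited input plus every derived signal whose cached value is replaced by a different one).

First evaluation (everything demanded from the output):
  sig1 = mul(7, 6) = 42
  sig3 = if0(src3=7 -> else branch src2) = 6
  sig4 = min2(42, 6) = 6

Propagation after the edit:
  sig1: runs — src3 7->0; result 0.
  sig2: demanded for the first time — runs, produces -6.
  sig3: runs — src3 7->0; result -6.
  sig4: runs — sig1 42->0; sig3 6->-6; result -6.

Key observation: a condition flipped, so demand reaches new nodes — sig2 runs for the first time.

New value of sig4: -6.
Derived signals that run: sig1, sig2, sig3, sig4 — 4 in total.
Values that change: src3, sig1, sig3, sig4.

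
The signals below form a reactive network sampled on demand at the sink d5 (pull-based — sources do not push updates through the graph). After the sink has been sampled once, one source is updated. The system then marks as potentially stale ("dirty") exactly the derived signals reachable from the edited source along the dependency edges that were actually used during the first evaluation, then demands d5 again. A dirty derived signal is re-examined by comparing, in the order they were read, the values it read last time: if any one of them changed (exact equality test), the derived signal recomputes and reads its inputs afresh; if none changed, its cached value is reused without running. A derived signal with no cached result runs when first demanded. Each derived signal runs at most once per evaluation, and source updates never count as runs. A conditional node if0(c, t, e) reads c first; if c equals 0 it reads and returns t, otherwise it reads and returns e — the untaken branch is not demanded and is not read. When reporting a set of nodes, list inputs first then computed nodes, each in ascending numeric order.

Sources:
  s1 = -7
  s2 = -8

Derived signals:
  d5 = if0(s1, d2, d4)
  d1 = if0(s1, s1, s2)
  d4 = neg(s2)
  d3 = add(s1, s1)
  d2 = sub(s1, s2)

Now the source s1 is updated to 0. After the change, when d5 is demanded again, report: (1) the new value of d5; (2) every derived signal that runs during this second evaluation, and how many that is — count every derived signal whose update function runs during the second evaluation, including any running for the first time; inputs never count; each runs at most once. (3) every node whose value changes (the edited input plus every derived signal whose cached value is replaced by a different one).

d5 now evaluates to 8.
Run set: d2, d5 (2 run).
Changed values: s1.
The important point: the flipped condition pulls in fresh nodes; d2 runs for the first time.

Initial pass — values computed on the first demand:
  d4 = neg(-8) = 8
  d5 = if0(s1=-7 -> else branch d4) = 8

Second demand — change propagation:
  d2: newly demanded (no cache) — executes and yields 8.
  d5: re-runs because s1 -7->0; new result 8 (unchanged).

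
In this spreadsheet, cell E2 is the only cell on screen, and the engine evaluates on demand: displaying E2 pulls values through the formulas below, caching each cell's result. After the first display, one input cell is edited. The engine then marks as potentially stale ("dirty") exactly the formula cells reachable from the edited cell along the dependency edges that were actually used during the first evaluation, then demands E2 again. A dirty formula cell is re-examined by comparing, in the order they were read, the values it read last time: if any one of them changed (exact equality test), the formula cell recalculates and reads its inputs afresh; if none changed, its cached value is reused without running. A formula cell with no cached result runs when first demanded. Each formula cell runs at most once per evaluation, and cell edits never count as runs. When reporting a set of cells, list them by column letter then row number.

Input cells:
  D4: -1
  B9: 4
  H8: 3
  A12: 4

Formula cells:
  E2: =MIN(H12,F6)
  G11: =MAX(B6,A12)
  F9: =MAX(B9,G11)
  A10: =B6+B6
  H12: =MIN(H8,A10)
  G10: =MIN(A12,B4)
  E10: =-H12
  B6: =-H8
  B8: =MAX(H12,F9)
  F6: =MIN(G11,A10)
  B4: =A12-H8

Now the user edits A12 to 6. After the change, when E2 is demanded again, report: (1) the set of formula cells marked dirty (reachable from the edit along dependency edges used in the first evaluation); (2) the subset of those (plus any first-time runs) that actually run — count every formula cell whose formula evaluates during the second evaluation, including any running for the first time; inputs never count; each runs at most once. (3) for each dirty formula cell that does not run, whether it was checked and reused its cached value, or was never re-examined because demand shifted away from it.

Dirty set: E2, F6, G11.
Run set: F6, G11 (2 run).
Re-examined without running (cache reused): E2.
The important point: F6 recomputes to an identical value, and the output ends up unchanged.

Initial pass — values computed on the first demand:
  B6 = -(3) = -3
  A10 = -3 + -3 = -6
  G11 = MAX(-3, 4) = 4
  F6 = MIN(4, -6) = -6
  H12 = MIN(3, -6) = -6
  E2 = MIN(-6, -6) = -6

Second demand — change propagation:
  G11: re-runs because A12 4->6; new result 6.
  F6: re-runs because G11 4->6; new result -6 (unchanged).
  E2: re-examined; everything it read last time is the same (H12 unchanged, F6 unchanged) — cache -6 kept, no run.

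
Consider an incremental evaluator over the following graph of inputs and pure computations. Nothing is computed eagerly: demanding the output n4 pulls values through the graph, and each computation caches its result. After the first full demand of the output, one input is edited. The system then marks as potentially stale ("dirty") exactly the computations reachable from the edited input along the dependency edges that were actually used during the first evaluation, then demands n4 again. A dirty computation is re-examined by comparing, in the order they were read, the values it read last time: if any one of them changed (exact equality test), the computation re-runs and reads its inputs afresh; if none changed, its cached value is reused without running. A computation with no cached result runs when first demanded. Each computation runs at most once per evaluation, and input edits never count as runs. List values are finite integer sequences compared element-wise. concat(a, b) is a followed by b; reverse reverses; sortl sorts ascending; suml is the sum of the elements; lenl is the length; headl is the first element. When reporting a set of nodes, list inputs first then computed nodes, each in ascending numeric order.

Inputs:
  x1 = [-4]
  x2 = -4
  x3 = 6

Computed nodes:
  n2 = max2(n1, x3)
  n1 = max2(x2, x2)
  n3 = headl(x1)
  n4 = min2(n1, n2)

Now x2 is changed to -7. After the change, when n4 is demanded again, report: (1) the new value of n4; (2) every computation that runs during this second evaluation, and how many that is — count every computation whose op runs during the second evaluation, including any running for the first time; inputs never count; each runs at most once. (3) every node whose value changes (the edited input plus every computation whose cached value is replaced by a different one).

Initial pass — values computed on the first demand:
  n1 = max2(-4, -4) = -4
  n2 = max2(-4, 6) = 6
  n4 = min2(-4, 6) = -4

Second demand — change propagation:
  n1: re-runs because x2 -4->-7; x2 -4->-7; new result -7.
  n2: re-runs because n1 -4->-7; new result 6 (unchanged).
  n4: re-runs because n1 -4->-7; new result -7.

n4 now evaluates to -7.
Run set: n1, n2, n4 (3 run).
Changed values: x2, n1, n4.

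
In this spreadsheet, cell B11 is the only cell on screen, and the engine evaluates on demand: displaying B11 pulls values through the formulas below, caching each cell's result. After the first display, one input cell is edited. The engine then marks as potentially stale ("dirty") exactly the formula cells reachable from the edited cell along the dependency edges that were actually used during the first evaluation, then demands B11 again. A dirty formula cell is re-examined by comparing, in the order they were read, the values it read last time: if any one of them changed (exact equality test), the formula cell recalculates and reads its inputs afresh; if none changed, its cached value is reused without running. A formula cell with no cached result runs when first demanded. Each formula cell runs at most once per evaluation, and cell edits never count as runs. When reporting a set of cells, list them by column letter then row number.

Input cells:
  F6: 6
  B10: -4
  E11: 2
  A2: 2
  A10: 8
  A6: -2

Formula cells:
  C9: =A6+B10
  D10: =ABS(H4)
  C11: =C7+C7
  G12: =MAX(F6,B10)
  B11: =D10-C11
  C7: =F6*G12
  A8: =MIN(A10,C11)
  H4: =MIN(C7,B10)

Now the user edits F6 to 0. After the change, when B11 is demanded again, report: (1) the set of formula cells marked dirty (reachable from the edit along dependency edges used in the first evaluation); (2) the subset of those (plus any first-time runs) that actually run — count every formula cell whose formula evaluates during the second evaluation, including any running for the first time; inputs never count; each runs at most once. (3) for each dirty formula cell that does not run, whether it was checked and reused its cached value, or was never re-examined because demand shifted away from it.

Initial pass — values computed on the first demand:
  G12 = MAX(6, -4) = 6
  C7 = 6 * 6 = 36
  C11 = 36 + 36 = 72
  H4 = MIN(36, -4) = -4
  D10 = ABS(-4) = 4
  B11 = 4 - 72 = -68

Second demand — change propagation:
  G12: re-runs because F6 6->0; new result 0.
  C7: re-runs because F6 6->0; G12 6->0; new result 0.
  C11: re-runs because C7 36->0; C7 36->0; new result 0.
  H4: re-runs because C7 36->0; new result -4 (unchanged).
  D10: re-examined; everything it read last time is the same (H4 unchanged) — cache 4 kept, no run.
  B11: re-runs because C11 72->0; new result 4.

The important point: at D10 every value read last time is unchanged, so the dirty flag clears without a run.

Dirty set: B11, C7, C11, D10, G12, H4.
Run set: B11, C7, C11, G12, H4 (5 run).
Re-examined without running (cache reused): D10.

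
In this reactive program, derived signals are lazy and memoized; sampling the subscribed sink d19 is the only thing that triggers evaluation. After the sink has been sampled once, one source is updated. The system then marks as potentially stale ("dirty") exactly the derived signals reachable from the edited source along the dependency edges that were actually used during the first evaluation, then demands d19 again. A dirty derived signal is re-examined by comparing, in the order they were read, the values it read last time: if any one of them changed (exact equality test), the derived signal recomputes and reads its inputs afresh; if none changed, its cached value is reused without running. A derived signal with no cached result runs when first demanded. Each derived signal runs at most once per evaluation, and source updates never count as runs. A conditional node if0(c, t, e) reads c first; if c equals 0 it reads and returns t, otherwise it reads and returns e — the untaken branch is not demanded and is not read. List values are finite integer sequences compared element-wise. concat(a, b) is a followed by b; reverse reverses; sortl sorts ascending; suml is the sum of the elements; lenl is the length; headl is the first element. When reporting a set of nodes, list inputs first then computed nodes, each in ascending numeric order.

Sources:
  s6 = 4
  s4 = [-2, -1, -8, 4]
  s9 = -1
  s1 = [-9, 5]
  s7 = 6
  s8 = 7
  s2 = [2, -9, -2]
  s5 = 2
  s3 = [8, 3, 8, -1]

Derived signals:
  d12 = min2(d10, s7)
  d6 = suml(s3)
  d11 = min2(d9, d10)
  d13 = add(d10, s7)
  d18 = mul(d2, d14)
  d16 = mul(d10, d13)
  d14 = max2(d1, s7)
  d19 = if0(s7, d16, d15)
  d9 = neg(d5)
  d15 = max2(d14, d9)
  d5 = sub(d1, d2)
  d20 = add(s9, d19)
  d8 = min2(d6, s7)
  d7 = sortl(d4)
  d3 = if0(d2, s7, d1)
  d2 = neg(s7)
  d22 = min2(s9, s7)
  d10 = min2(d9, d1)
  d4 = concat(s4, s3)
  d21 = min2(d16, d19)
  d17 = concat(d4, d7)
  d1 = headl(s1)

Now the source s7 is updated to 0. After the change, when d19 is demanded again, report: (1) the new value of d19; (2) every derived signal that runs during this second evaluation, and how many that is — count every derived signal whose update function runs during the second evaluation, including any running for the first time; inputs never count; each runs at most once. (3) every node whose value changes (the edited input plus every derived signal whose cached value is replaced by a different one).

First demand of the output computes:
  d1 = headl([-9, 5]) = -9
  d2 = neg(6) = -6
  d5 = sub(-9, -6) = -3
  d9 = neg(-3) = 3
  d14 = max2(-9, 6) = 6
  d15 = max2(6, 3) = 6
  d19 = if0(s7=6 -> else branch d15) = 6

After the edit, cleaning proceeds:
  d2: a read changed (s7 6->0) — executes, giving 0.
  d5: a read changed (d2 -6->0) — executes, giving -9.
  d9: a read changed (d5 -3->-9) — executes, giving 9.
  d10: had never run; runs now, result -9.
  d13: had never run; runs now, result -9.
  d14: stays stale; no demand reaches it after the flip.
  d15: stays stale; no demand reaches it after the flip.
  d16: had never run; runs now, result 81.
  d19: a read changed (s7 6->0) — executes, giving 81.

Note the branch switch — demand abandons d14, d15, which are never re-examined.

Demanding d19 again yields 81.
7 derived signals run: d2, d5, d9, d10, d13, d16, d19.
The nodes whose values change: s7, d2, d5, d9, d19.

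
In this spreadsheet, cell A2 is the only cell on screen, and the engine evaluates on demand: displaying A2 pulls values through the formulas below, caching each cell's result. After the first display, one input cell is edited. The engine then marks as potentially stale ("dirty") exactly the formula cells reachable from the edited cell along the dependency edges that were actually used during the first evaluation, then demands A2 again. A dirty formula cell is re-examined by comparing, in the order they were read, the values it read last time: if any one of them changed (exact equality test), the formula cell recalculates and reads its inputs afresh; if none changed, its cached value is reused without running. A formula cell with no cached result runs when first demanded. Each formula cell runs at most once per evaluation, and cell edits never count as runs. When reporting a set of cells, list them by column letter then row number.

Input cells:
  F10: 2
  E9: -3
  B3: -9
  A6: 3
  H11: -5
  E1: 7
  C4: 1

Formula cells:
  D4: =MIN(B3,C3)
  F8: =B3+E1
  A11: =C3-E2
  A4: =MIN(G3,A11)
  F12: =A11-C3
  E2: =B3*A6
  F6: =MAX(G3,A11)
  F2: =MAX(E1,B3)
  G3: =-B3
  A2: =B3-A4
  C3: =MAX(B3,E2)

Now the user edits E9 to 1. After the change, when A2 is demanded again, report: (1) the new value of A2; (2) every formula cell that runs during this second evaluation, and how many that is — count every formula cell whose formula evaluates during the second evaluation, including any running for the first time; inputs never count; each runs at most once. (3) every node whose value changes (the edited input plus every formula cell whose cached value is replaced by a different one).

A2 now evaluates to -18.
Run set: none (0 run).
Changed values: E9.
The important point: nothing the output needs ever reads E9, so the edit is invisible to it.

Initial pass — values computed on the first demand:
  E2 = -9 * 3 = -27
  C3 = MAX(-9, -27) = -9
  A11 = -9 - -27 = 18
  G3 = -(-9) = 9
  A4 = MIN(9, 18) = 9
  A2 = -9 - 9 = -18

Second demand — change propagation:
  no demanded computation ever read E9, so the edit dirties nothing and nothing runs.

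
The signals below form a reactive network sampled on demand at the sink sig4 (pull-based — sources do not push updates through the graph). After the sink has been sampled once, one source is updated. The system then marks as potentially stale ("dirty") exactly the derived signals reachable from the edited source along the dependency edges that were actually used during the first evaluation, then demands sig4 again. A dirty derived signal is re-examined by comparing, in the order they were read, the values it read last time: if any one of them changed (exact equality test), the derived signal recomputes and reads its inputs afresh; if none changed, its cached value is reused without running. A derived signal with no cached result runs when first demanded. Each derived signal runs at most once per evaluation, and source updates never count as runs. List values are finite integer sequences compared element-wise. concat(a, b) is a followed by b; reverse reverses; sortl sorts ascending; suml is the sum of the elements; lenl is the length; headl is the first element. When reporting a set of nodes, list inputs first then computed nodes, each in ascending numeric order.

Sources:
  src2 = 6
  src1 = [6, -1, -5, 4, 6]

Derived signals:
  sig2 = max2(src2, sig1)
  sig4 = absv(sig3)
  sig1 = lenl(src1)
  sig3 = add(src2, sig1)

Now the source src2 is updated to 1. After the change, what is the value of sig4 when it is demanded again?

sig4 now evaluates to 6.

Initial pass — values computed on the first demand:
  sig1 = lenl([6, -1, -5, 4, 6]) = 5
  sig3 = add(6, 5) = 11
  sig4 = absv(11) = 11

Second demand — change propagation:
  sig3: re-runs because src2 6->1; new result 6.
  sig4: re-runs because sig3 11->6; new result 6.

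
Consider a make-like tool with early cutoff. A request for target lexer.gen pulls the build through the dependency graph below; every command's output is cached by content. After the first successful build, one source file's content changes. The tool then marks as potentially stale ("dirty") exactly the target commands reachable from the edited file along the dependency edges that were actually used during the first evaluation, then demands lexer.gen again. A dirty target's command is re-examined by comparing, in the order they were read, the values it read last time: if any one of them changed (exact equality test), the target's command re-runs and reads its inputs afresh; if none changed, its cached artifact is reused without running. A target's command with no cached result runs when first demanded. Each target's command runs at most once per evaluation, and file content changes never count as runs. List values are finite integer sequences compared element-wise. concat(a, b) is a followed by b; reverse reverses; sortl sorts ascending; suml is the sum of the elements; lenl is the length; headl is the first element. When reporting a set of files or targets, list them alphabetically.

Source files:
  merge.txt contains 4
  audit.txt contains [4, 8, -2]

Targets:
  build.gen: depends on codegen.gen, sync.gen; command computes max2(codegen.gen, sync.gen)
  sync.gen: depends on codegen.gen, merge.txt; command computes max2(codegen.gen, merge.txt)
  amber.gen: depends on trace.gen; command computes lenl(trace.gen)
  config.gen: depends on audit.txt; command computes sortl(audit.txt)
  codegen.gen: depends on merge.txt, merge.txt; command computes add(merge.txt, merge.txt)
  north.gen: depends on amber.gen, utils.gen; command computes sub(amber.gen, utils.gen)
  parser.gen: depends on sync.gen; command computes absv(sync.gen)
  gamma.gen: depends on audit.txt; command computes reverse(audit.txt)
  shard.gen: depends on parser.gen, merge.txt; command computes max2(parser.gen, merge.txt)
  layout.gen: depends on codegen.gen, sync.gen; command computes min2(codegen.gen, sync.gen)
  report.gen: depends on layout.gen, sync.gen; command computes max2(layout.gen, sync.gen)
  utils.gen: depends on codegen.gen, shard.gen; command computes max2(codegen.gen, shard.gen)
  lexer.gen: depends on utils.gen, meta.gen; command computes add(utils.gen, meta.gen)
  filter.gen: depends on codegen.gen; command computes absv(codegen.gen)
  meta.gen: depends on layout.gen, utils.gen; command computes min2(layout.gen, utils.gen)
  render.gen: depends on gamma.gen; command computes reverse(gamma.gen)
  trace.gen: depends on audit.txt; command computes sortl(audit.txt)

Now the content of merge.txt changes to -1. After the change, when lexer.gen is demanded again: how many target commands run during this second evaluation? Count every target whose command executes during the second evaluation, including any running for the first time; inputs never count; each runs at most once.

8 target commands run: codegen.gen, layout.gen, lexer.gen, meta.gen, parser.gen, shard.gen, sync.gen, utils.gen.

First demand of the output computes:
  codegen.gen = add(4, 4) = 8
  sync.gen = max2(8, 4) = 8
  layout.gen = min2(8, 8) = 8
  parser.gen = absv(8) = 8
  shard.gen = max2(8, 4) = 8
  utils.gen = max2(8, 8) = 8
  meta.gen = min2(8, 8) = 8
  lexer.gen = add(8, 8) = 16

After the edit, cleaning proceeds:
  codegen.gen: a read changed (merge.txt 4->-1; merge.txt 4->-1) — executes, giving -2.
  sync.gen: a read changed (codegen.gen 8->-2; merge.txt 4->-1) — executes, giving -1.
  layout.gen: a read changed (codegen.gen 8->-2; sync.gen 8->-1) — executes, giving -2.
  parser.gen: a read changed (sync.gen 8->-1) — executes, giving 1.
  shard.gen: a read changed (parser.gen 8->1; merge.txt 4->-1) — executes, giving 1.
  utils.gen: a read changed (codegen.gen 8->-2; shard.gen 8->1) — executes, giving 1.
  meta.gen: a read changed (layout.gen 8->-2; utils.gen 8->1) — executes, giving -2.
  lexer.gen: a read changed (utils.gen 8->1; meta.gen 8->-2) — executes, giving -1.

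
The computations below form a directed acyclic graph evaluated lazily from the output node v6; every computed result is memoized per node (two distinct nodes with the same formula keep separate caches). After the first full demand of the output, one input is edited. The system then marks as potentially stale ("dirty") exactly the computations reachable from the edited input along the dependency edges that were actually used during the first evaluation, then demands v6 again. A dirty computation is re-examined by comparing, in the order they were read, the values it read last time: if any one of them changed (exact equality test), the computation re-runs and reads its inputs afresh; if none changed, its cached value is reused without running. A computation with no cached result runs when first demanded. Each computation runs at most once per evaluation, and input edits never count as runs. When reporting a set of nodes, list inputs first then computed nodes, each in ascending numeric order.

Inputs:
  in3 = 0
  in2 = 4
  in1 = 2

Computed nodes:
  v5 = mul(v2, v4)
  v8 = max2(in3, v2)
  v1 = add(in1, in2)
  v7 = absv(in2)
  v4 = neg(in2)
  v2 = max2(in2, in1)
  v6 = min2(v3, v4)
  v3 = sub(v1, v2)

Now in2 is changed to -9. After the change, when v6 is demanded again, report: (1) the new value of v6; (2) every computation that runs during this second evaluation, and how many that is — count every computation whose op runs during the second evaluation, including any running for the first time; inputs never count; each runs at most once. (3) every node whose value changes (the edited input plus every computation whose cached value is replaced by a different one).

First demand of the output computes:
  v1 = add(2, 4) = 6
  v2 = max2(4, 2) = 4
  v3 = sub(6, 4) = 2
  v4 = neg(4) = -4
  v6 = min2(2, -4) = -4

After the edit, cleaning proceeds:
  v1: a read changed (in2 4->-9) — executes, giving -7.
  v2: a read changed (in2 4->-9) — executes, giving 2.
  v3: a read changed (v1 6->-7; v2 4->2) — executes, giving -9.
  v4: a read changed (in2 4->-9) — executes, giving 9.
  v6: a read changed (v3 2->-9; v4 -4->9) — executes, giving -9.

Demanding v6 again yields -9.
5 computations run: v1, v2, v3, v4, v6.
The nodes whose values change: in2, v1, v2, v3, v4, v6.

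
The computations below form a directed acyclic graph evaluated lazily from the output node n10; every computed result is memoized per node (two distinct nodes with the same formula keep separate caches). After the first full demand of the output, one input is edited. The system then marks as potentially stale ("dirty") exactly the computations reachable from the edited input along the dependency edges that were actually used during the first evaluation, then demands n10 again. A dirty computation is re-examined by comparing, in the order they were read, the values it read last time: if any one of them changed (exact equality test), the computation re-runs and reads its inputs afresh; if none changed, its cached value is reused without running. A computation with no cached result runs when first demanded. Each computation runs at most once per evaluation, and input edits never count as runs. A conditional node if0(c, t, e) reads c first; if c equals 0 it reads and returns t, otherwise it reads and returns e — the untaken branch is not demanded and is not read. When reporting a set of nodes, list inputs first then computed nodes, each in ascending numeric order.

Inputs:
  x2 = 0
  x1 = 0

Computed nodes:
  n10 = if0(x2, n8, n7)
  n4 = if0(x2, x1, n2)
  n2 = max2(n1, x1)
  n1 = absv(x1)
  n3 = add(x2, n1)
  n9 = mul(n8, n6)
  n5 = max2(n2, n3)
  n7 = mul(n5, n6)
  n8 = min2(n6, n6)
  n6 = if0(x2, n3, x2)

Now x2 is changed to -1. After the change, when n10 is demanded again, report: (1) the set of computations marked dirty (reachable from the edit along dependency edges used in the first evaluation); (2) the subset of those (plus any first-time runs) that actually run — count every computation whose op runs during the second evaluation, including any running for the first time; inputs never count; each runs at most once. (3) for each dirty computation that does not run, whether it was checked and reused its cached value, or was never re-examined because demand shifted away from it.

First demand of the output computes:
  n1 = absv(0) = 0
  n3 = add(0, 0) = 0
  n6 = if0(x2=0 -> then branch n3) = 0
  n8 = min2(0, 0) = 0
  n10 = if0(x2=0 -> then branch n8) = 0

After the edit, cleaning proceeds:
  n2: had never run; runs now, result 0.
  n3: a read changed (x2 0->-1) — executes, giving -1.
  n5: had never run; runs now, result 0.
  n6: a read changed (x2 0->-1; n3 0->-1) — executes, giving -1.
  n7: had never run; runs now, result 0.
  n8: stays stale; no demand reaches it after the flip.
  n10: a read changed (x2 0->-1) — executes, giving 0 — identical to its old value.

Note the branch switch — demand abandons n8, which is never re-examined.

The edit dirties: n3, n6, n8, n10.
6 computations run: n2, n3, n5, n6, n7, n10.
Unvisited dirty nodes (no longer demanded): n8.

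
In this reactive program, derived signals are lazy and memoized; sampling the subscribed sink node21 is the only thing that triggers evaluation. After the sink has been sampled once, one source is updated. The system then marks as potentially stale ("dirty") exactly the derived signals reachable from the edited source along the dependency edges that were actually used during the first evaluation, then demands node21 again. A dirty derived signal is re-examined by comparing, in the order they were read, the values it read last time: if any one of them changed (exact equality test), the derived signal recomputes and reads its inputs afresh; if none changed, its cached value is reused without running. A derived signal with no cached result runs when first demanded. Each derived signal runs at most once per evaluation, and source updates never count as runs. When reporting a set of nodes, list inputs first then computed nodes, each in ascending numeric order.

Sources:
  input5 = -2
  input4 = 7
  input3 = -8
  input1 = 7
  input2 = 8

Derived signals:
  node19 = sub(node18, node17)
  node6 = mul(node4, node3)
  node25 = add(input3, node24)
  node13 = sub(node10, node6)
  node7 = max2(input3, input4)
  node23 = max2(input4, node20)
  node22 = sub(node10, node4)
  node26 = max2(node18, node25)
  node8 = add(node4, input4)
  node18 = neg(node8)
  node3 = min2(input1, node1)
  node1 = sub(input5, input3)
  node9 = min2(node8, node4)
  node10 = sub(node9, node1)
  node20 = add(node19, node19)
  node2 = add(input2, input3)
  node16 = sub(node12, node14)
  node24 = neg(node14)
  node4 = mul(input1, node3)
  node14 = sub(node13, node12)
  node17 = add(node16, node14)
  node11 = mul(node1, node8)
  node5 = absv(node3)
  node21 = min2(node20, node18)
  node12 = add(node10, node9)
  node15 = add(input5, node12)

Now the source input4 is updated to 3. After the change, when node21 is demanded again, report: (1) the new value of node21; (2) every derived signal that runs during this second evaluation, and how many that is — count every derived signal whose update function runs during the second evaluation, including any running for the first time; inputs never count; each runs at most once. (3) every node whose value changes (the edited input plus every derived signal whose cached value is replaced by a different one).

First demand of the output computes:
  node1 = sub(-2, -8) = 6
  node3 = min2(7, 6) = 6
  node4 = mul(7, 6) = 42
  node6 = mul(42, 6) = 252
  node8 = add(42, 7) = 49
  node9 = min2(49, 42) = 42
  node10 = sub(42, 6) = 36
  node12 = add(36, 42) = 78
  node13 = sub(36, 252) = -216
  node14 = sub(-216, 78) = -294
  node16 = sub(78, -294) = 372
  node17 = add(372, -294) = 78
  node18 = neg(49) = -49
  node19 = sub(-49, 78) = -127
  node20 = add(-127, -127) = -254
  node21 = min2(-254, -49) = -254

After the edit, cleaning proceeds:
  node8: a read changed (input4 7->3) — executes, giving 45.
  node9: a read changed (node8 49->45) — executes, giving 42 — identical to its old value.
  node10: dirty, but its reads are unchanged (node9 unchanged, node1 unchanged); cached 36 stands.
  node12: dirty, but its reads are unchanged (node10 unchanged, node9 unchanged); cached 78 stands.
  node13: dirty, but its reads are unchanged (node10 unchanged, node6 unchanged); cached -216 stands.
  node14: dirty, but its reads are unchanged (node13 unchanged, node12 unchanged); cached -294 stands.
  node16: dirty, but its reads are unchanged (node12 unchanged, node14 unchanged); cached 372 stands.
  node17: dirty, but its reads are unchanged (node16 unchanged, node14 unchanged); cached 78 stands.
  node18: a read changed (node8 49->45) — executes, giving -45.
  node19: a read changed (node18 -49->-45) — executes, giving -123.
  node20: a read changed (node19 -127->-123; node19 -127->-123) — executes, giving -246.
  node21: a read changed (node20 -254->-246; node18 -49->-45) — executes, giving -246.

Note where the cutoff bites: node10 is checked, finds nothing changed, and keeps its cache.

Demanding node21 again yields -246.
6 derived signals run: node8, node9, node18, node19, node20, node21.
The nodes whose values change: input4, node8, node18, node19, node20, node21.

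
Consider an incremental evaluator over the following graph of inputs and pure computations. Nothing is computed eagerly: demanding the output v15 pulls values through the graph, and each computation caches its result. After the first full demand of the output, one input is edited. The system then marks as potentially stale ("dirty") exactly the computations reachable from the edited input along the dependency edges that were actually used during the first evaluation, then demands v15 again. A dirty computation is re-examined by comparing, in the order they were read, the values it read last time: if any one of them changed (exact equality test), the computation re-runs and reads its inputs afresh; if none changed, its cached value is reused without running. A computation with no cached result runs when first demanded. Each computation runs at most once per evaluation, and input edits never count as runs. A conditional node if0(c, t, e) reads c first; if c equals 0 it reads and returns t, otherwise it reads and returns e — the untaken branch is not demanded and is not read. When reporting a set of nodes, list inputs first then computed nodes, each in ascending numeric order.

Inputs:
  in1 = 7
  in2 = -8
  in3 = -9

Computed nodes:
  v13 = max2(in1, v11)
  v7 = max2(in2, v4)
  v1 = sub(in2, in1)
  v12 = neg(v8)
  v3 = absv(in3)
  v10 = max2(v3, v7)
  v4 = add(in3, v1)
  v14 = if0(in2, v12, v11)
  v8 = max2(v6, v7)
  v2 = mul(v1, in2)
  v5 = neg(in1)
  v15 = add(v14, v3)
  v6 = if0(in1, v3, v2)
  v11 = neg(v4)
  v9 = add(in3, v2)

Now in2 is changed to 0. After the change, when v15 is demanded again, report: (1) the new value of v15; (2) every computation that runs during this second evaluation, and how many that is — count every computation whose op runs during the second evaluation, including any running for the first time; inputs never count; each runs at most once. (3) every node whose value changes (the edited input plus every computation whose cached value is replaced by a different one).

v15 now evaluates to 9.
Run set: v1, v2, v4, v6, v7, v8, v12, v14, v15 (9 run).
Changed values: in2, v1, v4, v14, v15.
The important point: the flipped condition redirects demand; v11 is left stale, never re-checked.

Initial pass — values computed on the first demand:
  v1 = sub(-8, 7) = -15
  v3 = absv(-9) = 9
  v4 = add(-9, -15) = -24
  v11 = neg(-24) = 24
  v14 = if0(in2=-8 -> else branch v11) = 24
  v15 = add(24, 9) = 33

Second demand — change propagation:
  v1: re-runs because in2 -8->0; new result -7.
  v2: newly demanded (no cache) — executes and yields 0.
  v4: re-runs because v1 -15->-7; new result -16.
  v6: newly demanded (no cache) — executes and yields 0.
  v7: newly demanded (no cache) — executes and yields 0.
  v8: newly demanded (no cache) — executes and yields 0.
  v11: dirty yet unreached — the second evaluation never asks for it.
  v12: newly demanded (no cache) — executes and yields 0.
  v14: re-runs because in2 -8->0; new result 0.
  v15: re-runs because v14 24->0; new result 9.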